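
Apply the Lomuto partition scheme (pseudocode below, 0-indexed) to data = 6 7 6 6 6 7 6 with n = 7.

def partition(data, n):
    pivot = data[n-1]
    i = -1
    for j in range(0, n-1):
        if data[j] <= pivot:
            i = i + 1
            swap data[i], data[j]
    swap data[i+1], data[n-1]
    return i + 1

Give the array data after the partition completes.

pivot=6, i=-1
j=0: 6≤6, i=0, swap(0,0) ⇒ 6 7 6 6 6 7 6
j=1: 7>6, skip
j=2: 6≤6, i=1, swap(1,2) ⇒ 6 6 7 6 6 7 6
j=3: 6≤6, i=2, swap(2,3) ⇒ 6 6 6 7 6 7 6
j=4: 6≤6, i=3, swap(3,4) ⇒ 6 6 6 6 7 7 6
j=5: 7>6, skip
swap(4,6) ⇒ 6 6 6 6 6 7 7; return 4

6 6 6 6 6 7 7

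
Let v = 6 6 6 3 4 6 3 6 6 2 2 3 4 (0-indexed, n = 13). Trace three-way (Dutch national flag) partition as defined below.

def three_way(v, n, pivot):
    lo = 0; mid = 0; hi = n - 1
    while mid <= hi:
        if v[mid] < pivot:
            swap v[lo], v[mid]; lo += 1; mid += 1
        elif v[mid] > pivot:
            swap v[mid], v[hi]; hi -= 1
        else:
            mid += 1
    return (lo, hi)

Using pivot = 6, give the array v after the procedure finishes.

3 4 3 2 2 3 4 6 6 6 6 6 6

lo=0 mid=0 hi=12
6=6: mid=1
6=6: mid=2
6=6: mid=3
3<6: swap(0,3), lo=1 mid=4 ⇒ 3 6 6 6 4 6 3 6 6 2 2 3 4
4<6: swap(1,4), lo=2 mid=5 ⇒ 3 4 6 6 6 6 3 6 6 2 2 3 4
6=6: mid=6
3<6: swap(2,6), lo=3 mid=7 ⇒ 3 4 3 6 6 6 6 6 6 2 2 3 4
6=6: mid=8
6=6: mid=9
2<6: swap(3,9), lo=4 mid=10 ⇒ 3 4 3 2 6 6 6 6 6 6 2 3 4
2<6: swap(4,10), lo=5 mid=11 ⇒ 3 4 3 2 2 6 6 6 6 6 6 3 4
3<6: swap(5,11), lo=6 mid=12 ⇒ 3 4 3 2 2 3 6 6 6 6 6 6 4
4<6: swap(6,12), lo=7 mid=13 ⇒ 3 4 3 2 2 3 4 6 6 6 6 6 6
done. lo=7 hi=12; v=3 4 3 2 2 3 4 6 6 6 6 6 6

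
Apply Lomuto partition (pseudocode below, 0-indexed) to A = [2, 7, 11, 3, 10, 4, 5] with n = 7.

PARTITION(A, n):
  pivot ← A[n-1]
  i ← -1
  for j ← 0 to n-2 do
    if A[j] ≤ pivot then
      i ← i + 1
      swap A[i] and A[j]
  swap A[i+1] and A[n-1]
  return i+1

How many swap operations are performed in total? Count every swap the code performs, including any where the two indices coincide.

pivot=5, i=-1
j=0: 2≤5, i=0, swap(0,0) ⇒ [2, 7, 11, 3, 10, 4, 5]
j=1: 7>5, skip
j=2: 11>5, skip
j=3: 3≤5, i=1, swap(1,3) ⇒ [2, 3, 11, 7, 10, 4, 5]
j=4: 10>5, skip
j=5: 4≤5, i=2, swap(2,5) ⇒ [2, 3, 4, 7, 10, 11, 5]
swap(3,6) ⇒ [2, 3, 4, 5, 10, 11, 7]; return 3

4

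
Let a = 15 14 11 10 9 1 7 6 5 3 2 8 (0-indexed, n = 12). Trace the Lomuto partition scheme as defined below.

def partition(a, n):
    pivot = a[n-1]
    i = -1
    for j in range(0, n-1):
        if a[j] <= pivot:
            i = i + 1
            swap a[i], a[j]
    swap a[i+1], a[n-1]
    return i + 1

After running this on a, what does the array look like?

1 7 6 5 3 2 8 11 10 9 15 14

pivot=8, i=-1
j=0: 15>8, skip
j=1: 14>8, skip
j=2: 11>8, skip
j=3: 10>8, skip
j=4: 9>8, skip
j=5: 1≤8, i=0, swap(0,5) ⇒ 1 14 11 10 9 15 7 6 5 3 2 8
j=6: 7≤8, i=1, swap(1,6) ⇒ 1 7 11 10 9 15 14 6 5 3 2 8
j=7: 6≤8, i=2, swap(2,7) ⇒ 1 7 6 10 9 15 14 11 5 3 2 8
j=8: 5≤8, i=3, swap(3,8) ⇒ 1 7 6 5 9 15 14 11 10 3 2 8
j=9: 3≤8, i=4, swap(4,9) ⇒ 1 7 6 5 3 15 14 11 10 9 2 8
j=10: 2≤8, i=5, swap(5,10) ⇒ 1 7 6 5 3 2 14 11 10 9 15 8
swap(6,11) ⇒ 1 7 6 5 3 2 8 11 10 9 15 14; return 6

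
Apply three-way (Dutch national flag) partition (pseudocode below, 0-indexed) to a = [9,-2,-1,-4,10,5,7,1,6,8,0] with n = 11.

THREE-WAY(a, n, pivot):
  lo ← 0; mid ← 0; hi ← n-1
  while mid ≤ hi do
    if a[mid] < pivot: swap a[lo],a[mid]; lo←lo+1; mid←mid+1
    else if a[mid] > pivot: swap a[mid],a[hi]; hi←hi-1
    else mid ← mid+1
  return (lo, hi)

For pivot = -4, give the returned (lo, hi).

lo=0 mid=0 hi=10
9>-4: swap(0,10), hi=9 ⇒ [0,-2,-1,-4,10,5,7,1,6,8,9]
0>-4: swap(0,9), hi=8 ⇒ [8,-2,-1,-4,10,5,7,1,6,0,9]
8>-4: swap(0,8), hi=7 ⇒ [6,-2,-1,-4,10,5,7,1,8,0,9]
6>-4: swap(0,7), hi=6 ⇒ [1,-2,-1,-4,10,5,7,6,8,0,9]
1>-4: swap(0,6), hi=5 ⇒ [7,-2,-1,-4,10,5,1,6,8,0,9]
7>-4: swap(0,5), hi=4 ⇒ [5,-2,-1,-4,10,7,1,6,8,0,9]
5>-4: swap(0,4), hi=3 ⇒ [10,-2,-1,-4,5,7,1,6,8,0,9]
10>-4: swap(0,3), hi=2 ⇒ [-4,-2,-1,10,5,7,1,6,8,0,9]
-4=-4: mid=1
-2>-4: swap(1,2), hi=1 ⇒ [-4,-1,-2,10,5,7,1,6,8,0,9]
-1>-4: swap(1,1), hi=0 ⇒ [-4,-1,-2,10,5,7,1,6,8,0,9]
done. lo=0 hi=0; a=[-4,-1,-2,10,5,7,1,6,8,0,9]

(0, 0)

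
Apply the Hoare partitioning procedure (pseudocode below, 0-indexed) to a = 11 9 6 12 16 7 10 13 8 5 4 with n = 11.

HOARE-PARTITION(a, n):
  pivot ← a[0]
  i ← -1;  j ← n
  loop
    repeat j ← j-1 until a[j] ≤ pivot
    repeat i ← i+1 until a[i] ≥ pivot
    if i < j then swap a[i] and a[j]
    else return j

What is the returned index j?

6

pivot=11
j stops at 10 (4), i stops at 0 (11); swap ⇒ 4 9 6 12 16 7 10 13 8 5 11
j stops at 9 (5), i stops at 3 (12); swap ⇒ 4 9 6 5 16 7 10 13 8 12 11
j stops at 8 (8), i stops at 4 (16); swap ⇒ 4 9 6 5 8 7 10 13 16 12 11
j stops at 6, i stops at 7; i≥j ⇒ return 6. a=4 9 6 5 8 7 10 13 16 12 11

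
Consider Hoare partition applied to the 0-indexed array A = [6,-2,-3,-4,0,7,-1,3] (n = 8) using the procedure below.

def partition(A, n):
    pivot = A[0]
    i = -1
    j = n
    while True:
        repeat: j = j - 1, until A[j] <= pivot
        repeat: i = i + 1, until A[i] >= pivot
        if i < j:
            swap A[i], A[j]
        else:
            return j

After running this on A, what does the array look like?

pivot=6
j stops at 7 (3), i stops at 0 (6); swap ⇒ [3,-2,-3,-4,0,7,-1,6]
j stops at 6 (-1), i stops at 5 (7); swap ⇒ [3,-2,-3,-4,0,-1,7,6]
j stops at 5, i stops at 6; i≥j ⇒ return 5. A=[3,-2,-3,-4,0,-1,7,6]

[3,-2,-3,-4,0,-1,7,6]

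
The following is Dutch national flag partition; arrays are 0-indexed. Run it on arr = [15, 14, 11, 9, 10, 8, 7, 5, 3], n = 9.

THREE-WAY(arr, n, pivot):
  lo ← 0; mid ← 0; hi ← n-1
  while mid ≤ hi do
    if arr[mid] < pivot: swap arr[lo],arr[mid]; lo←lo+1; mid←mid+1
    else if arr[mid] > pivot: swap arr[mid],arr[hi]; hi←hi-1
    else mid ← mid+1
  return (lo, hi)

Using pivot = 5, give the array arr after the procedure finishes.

[3, 5, 9, 10, 8, 7, 11, 14, 15]

lo=0 mid=0 hi=8
15>5: swap(0,8), hi=7 ⇒ [3, 14, 11, 9, 10, 8, 7, 5, 15]
3<5: swap(0,0), lo=1 mid=1 ⇒ [3, 14, 11, 9, 10, 8, 7, 5, 15]
14>5: swap(1,7), hi=6 ⇒ [3, 5, 11, 9, 10, 8, 7, 14, 15]
5=5: mid=2
11>5: swap(2,6), hi=5 ⇒ [3, 5, 7, 9, 10, 8, 11, 14, 15]
7>5: swap(2,5), hi=4 ⇒ [3, 5, 8, 9, 10, 7, 11, 14, 15]
8>5: swap(2,4), hi=3 ⇒ [3, 5, 10, 9, 8, 7, 11, 14, 15]
10>5: swap(2,3), hi=2 ⇒ [3, 5, 9, 10, 8, 7, 11, 14, 15]
9>5: swap(2,2), hi=1 ⇒ [3, 5, 9, 10, 8, 7, 11, 14, 15]
done. lo=1 hi=1; arr=[3, 5, 9, 10, 8, 7, 11, 14, 15]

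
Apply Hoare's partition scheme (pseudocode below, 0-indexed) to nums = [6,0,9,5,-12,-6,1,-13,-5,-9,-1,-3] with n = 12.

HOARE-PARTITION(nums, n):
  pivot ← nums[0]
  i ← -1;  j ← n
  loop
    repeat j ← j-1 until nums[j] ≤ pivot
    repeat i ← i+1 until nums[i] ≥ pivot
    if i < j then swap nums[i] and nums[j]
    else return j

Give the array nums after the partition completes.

[-3,0,-1,5,-12,-6,1,-13,-5,-9,9,6]

pivot=6
j stops at 11 (-3), i stops at 0 (6); swap ⇒ [-3,0,9,5,-12,-6,1,-13,-5,-9,-1,6]
j stops at 10 (-1), i stops at 2 (9); swap ⇒ [-3,0,-1,5,-12,-6,1,-13,-5,-9,9,6]
j stops at 9, i stops at 10; i≥j ⇒ return 9. nums=[-3,0,-1,5,-12,-6,1,-13,-5,-9,9,6]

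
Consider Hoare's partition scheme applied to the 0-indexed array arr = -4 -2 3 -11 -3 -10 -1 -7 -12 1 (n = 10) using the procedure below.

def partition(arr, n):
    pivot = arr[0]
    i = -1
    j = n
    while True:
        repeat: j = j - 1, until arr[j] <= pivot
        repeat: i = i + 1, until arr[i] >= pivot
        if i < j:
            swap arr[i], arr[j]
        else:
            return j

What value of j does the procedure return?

3

pivot = arr[0] = -4; i = -1, j = 10
j→8 (arr[8]=-12≤-4), i→0 (arr[0]=-4≥-4); i<j, swap → -12 -2 3 -11 -3 -10 -1 -7 -4 1
j→7 (arr[7]=-7≤-4), i→1 (arr[1]=-2≥-4); i<j, swap → -12 -7 3 -11 -3 -10 -1 -2 -4 1
j→5 (arr[5]=-10≤-4), i→2 (arr[2]=3≥-4); i<j, swap → -12 -7 -10 -11 -3 3 -1 -2 -4 1
j→3, i→4; i≥j, return j=3. arr = -12 -7 -10 -11 -3 3 -1 -2 -4 1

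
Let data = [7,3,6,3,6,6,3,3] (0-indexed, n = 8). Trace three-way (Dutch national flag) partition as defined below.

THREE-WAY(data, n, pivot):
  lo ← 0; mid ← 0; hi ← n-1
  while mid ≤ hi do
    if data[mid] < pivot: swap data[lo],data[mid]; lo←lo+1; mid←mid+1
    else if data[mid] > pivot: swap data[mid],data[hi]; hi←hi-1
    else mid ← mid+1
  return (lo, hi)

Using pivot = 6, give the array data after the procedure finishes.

pivot = 6; lo=0, mid=0, hi=7
data[mid]=7>6: swap data[0],data[7]; hi=6 → [3,3,6,3,6,6,3,7]
data[mid]=3<6: swap data[0],data[0]; lo=1,mid=1 → [3,3,6,3,6,6,3,7]
data[mid]=3<6: swap data[1],data[1]; lo=2,mid=2 → [3,3,6,3,6,6,3,7]
data[mid]=6=6: mid=3
data[mid]=3<6: swap data[2],data[3]; lo=3,mid=4 → [3,3,3,6,6,6,3,7]
data[mid]=6=6: mid=5
data[mid]=6=6: mid=6
data[mid]=3<6: swap data[3],data[6]; lo=4,mid=7 → [3,3,3,3,6,6,6,7]
end: lo=4, hi=6; data = [3,3,3,3,6,6,6,7]

[3,3,3,3,6,6,6,7]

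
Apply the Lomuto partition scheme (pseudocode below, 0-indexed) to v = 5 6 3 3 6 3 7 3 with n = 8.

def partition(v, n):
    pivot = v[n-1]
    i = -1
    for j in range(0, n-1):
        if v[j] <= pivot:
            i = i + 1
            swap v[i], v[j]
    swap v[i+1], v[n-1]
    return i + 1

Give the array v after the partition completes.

3 3 3 3 6 5 7 6

pivot=3, i=-1
j=0: 5>3, skip
j=1: 6>3, skip
j=2: 3≤3, i=0, swap(0,2) ⇒ 3 6 5 3 6 3 7 3
j=3: 3≤3, i=1, swap(1,3) ⇒ 3 3 5 6 6 3 7 3
j=4: 6>3, skip
j=5: 3≤3, i=2, swap(2,5) ⇒ 3 3 3 6 6 5 7 3
j=6: 7>3, skip
swap(3,7) ⇒ 3 3 3 3 6 5 7 6; return 3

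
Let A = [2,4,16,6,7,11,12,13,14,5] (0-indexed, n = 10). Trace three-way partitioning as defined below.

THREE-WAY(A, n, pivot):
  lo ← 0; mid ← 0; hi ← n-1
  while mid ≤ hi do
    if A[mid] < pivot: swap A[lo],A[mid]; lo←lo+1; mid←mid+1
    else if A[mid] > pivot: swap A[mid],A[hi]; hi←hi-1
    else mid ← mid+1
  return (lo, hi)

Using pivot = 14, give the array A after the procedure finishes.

[2,4,5,6,7,11,12,13,14,16]

lo=0 mid=0 hi=9
2<14: swap(0,0), lo=1 mid=1 ⇒ [2,4,16,6,7,11,12,13,14,5]
4<14: swap(1,1), lo=2 mid=2 ⇒ [2,4,16,6,7,11,12,13,14,5]
16>14: swap(2,9), hi=8 ⇒ [2,4,5,6,7,11,12,13,14,16]
5<14: swap(2,2), lo=3 mid=3 ⇒ [2,4,5,6,7,11,12,13,14,16]
6<14: swap(3,3), lo=4 mid=4 ⇒ [2,4,5,6,7,11,12,13,14,16]
7<14: swap(4,4), lo=5 mid=5 ⇒ [2,4,5,6,7,11,12,13,14,16]
11<14: swap(5,5), lo=6 mid=6 ⇒ [2,4,5,6,7,11,12,13,14,16]
12<14: swap(6,6), lo=7 mid=7 ⇒ [2,4,5,6,7,11,12,13,14,16]
13<14: swap(7,7), lo=8 mid=8 ⇒ [2,4,5,6,7,11,12,13,14,16]
14=14: mid=9
done. lo=8 hi=8; A=[2,4,5,6,7,11,12,13,14,16]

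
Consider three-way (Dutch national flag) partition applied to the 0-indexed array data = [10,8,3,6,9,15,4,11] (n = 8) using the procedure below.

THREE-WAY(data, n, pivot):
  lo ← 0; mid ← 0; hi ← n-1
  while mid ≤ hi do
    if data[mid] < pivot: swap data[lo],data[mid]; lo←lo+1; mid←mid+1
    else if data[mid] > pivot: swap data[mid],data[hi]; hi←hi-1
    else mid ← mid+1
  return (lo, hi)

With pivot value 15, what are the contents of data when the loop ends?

[10,8,3,6,9,4,11,15]

pivot = 15; lo=0, mid=0, hi=7
data[mid]=10<15: swap data[0],data[0]; lo=1,mid=1 → [10,8,3,6,9,15,4,11]
data[mid]=8<15: swap data[1],data[1]; lo=2,mid=2 → [10,8,3,6,9,15,4,11]
data[mid]=3<15: swap data[2],data[2]; lo=3,mid=3 → [10,8,3,6,9,15,4,11]
data[mid]=6<15: swap data[3],data[3]; lo=4,mid=4 → [10,8,3,6,9,15,4,11]
data[mid]=9<15: swap data[4],data[4]; lo=5,mid=5 → [10,8,3,6,9,15,4,11]
data[mid]=15=15: mid=6
data[mid]=4<15: swap data[5],data[6]; lo=6,mid=7 → [10,8,3,6,9,4,15,11]
data[mid]=11<15: swap data[6],data[7]; lo=7,mid=8 → [10,8,3,6,9,4,11,15]
end: lo=7, hi=7; data = [10,8,3,6,9,4,11,15]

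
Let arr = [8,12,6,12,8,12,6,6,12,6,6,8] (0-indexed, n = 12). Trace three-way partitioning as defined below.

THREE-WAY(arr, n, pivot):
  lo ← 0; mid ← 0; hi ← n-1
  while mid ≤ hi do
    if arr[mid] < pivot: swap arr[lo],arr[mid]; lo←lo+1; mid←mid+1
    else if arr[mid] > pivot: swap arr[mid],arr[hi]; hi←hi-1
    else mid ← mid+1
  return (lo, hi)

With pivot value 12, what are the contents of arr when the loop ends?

[8,6,8,6,6,6,6,8,12,12,12,12]

pivot = 12; lo=0, mid=0, hi=11
arr[mid]=8<12: swap arr[0],arr[0]; lo=1,mid=1 → [8,12,6,12,8,12,6,6,12,6,6,8]
arr[mid]=12=12: mid=2
arr[mid]=6<12: swap arr[1],arr[2]; lo=2,mid=3 → [8,6,12,12,8,12,6,6,12,6,6,8]
arr[mid]=12=12: mid=4
arr[mid]=8<12: swap arr[2],arr[4]; lo=3,mid=5 → [8,6,8,12,12,12,6,6,12,6,6,8]
arr[mid]=12=12: mid=6
arr[mid]=6<12: swap arr[3],arr[6]; lo=4,mid=7 → [8,6,8,6,12,12,12,6,12,6,6,8]
arr[mid]=6<12: swap arr[4],arr[7]; lo=5,mid=8 → [8,6,8,6,6,12,12,12,12,6,6,8]
arr[mid]=12=12: mid=9
arr[mid]=6<12: swap arr[5],arr[9]; lo=6,mid=10 → [8,6,8,6,6,6,12,12,12,12,6,8]
arr[mid]=6<12: swap arr[6],arr[10]; lo=7,mid=11 → [8,6,8,6,6,6,6,12,12,12,12,8]
arr[mid]=8<12: swap arr[7],arr[11]; lo=8,mid=12 → [8,6,8,6,6,6,6,8,12,12,12,12]
end: lo=8, hi=11; arr = [8,6,8,6,6,6,6,8,12,12,12,12]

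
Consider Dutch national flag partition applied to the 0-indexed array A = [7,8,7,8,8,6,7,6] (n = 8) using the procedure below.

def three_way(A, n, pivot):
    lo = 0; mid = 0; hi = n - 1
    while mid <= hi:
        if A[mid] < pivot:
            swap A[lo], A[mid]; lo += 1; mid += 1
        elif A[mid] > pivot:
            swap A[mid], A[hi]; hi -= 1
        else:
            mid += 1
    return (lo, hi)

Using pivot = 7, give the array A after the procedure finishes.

pivot = 7; lo=0, mid=0, hi=7
A[mid]=7=7: mid=1
A[mid]=8>7: swap A[1],A[7]; hi=6 → [7,6,7,8,8,6,7,8]
A[mid]=6<7: swap A[0],A[1]; lo=1,mid=2 → [6,7,7,8,8,6,7,8]
A[mid]=7=7: mid=3
A[mid]=8>7: swap A[3],A[6]; hi=5 → [6,7,7,7,8,6,8,8]
A[mid]=7=7: mid=4
A[mid]=8>7: swap A[4],A[5]; hi=4 → [6,7,7,7,6,8,8,8]
A[mid]=6<7: swap A[1],A[4]; lo=2,mid=5 → [6,6,7,7,7,8,8,8]
end: lo=2, hi=4; A = [6,6,7,7,7,8,8,8]

[6,6,7,7,7,8,8,8]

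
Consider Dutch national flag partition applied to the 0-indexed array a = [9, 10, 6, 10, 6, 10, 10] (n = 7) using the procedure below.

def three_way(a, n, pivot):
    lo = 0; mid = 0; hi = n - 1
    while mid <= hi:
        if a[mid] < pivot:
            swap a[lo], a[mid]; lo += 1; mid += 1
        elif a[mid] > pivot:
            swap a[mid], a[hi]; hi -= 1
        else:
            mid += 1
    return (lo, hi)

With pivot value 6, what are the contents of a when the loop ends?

pivot = 6; lo=0, mid=0, hi=6
a[mid]=9>6: swap a[0],a[6]; hi=5 → [10, 10, 6, 10, 6, 10, 9]
a[mid]=10>6: swap a[0],a[5]; hi=4 → [10, 10, 6, 10, 6, 10, 9]
a[mid]=10>6: swap a[0],a[4]; hi=3 → [6, 10, 6, 10, 10, 10, 9]
a[mid]=6=6: mid=1
a[mid]=10>6: swap a[1],a[3]; hi=2 → [6, 10, 6, 10, 10, 10, 9]
a[mid]=10>6: swap a[1],a[2]; hi=1 → [6, 6, 10, 10, 10, 10, 9]
a[mid]=6=6: mid=2
end: lo=0, hi=1; a = [6, 6, 10, 10, 10, 10, 9]

[6, 6, 10, 10, 10, 10, 9]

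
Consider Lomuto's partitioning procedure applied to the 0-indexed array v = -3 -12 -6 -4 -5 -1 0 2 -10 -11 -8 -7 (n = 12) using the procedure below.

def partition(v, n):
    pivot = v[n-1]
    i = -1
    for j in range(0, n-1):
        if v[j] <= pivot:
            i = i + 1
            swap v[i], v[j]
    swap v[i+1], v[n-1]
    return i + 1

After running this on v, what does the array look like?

pivot=-7, i=-1
j=0: -3>-7, skip
j=1: -12≤-7, i=0, swap(0,1) ⇒ -12 -3 -6 -4 -5 -1 0 2 -10 -11 -8 -7
j=2: -6>-7, skip
j=3: -4>-7, skip
j=4: -5>-7, skip
j=5: -1>-7, skip
j=6: 0>-7, skip
j=7: 2>-7, skip
j=8: -10≤-7, i=1, swap(1,8) ⇒ -12 -10 -6 -4 -5 -1 0 2 -3 -11 -8 -7
j=9: -11≤-7, i=2, swap(2,9) ⇒ -12 -10 -11 -4 -5 -1 0 2 -3 -6 -8 -7
j=10: -8≤-7, i=3, swap(3,10) ⇒ -12 -10 -11 -8 -5 -1 0 2 -3 -6 -4 -7
swap(4,11) ⇒ -12 -10 -11 -8 -7 -1 0 2 -3 -6 -4 -5; return 4

-12 -10 -11 -8 -7 -1 0 2 -3 -6 -4 -5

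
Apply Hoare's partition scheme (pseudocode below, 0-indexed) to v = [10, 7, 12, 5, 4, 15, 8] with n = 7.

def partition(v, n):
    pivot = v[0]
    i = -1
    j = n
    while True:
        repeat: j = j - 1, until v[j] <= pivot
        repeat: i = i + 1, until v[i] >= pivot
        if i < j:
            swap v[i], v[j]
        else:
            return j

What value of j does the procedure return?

pivot = v[0] = 10; i = -1, j = 7
j→6 (v[6]=8≤10), i→0 (v[0]=10≥10); i<j, swap → [8, 7, 12, 5, 4, 15, 10]
j→4 (v[4]=4≤10), i→2 (v[2]=12≥10); i<j, swap → [8, 7, 4, 5, 12, 15, 10]
j→3, i→4; i≥j, return j=3. v = [8, 7, 4, 5, 12, 15, 10]

3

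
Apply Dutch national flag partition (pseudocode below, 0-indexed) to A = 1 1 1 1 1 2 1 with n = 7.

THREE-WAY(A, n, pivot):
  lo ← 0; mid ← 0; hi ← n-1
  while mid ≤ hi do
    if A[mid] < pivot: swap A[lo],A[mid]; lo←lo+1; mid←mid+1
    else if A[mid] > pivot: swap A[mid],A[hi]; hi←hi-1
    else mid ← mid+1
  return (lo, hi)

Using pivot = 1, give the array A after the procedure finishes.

1 1 1 1 1 1 2

lo=0 mid=0 hi=6
1=1: mid=1
1=1: mid=2
1=1: mid=3
1=1: mid=4
1=1: mid=5
2>1: swap(5,6), hi=5 ⇒ 1 1 1 1 1 1 2
1=1: mid=6
done. lo=0 hi=5; A=1 1 1 1 1 1 2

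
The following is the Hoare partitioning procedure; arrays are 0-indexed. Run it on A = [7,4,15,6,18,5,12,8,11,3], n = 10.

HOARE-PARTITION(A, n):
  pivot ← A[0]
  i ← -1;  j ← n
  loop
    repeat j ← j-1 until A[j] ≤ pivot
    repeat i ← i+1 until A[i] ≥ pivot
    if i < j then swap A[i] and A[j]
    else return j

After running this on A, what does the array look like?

[3,4,5,6,18,15,12,8,11,7]

pivot = A[0] = 7; i = -1, j = 10
j→9 (A[9]=3≤7), i→0 (A[0]=7≥7); i<j, swap → [3,4,15,6,18,5,12,8,11,7]
j→5 (A[5]=5≤7), i→2 (A[2]=15≥7); i<j, swap → [3,4,5,6,18,15,12,8,11,7]
j→3, i→4; i≥j, return j=3. A = [3,4,5,6,18,15,12,8,11,7]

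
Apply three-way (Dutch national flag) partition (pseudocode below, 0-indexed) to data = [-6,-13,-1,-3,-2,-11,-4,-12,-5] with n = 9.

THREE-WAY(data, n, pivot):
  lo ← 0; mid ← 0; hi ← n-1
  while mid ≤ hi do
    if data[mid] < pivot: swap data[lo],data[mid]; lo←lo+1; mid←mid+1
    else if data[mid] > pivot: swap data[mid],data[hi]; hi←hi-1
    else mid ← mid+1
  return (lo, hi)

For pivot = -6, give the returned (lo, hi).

lo=0 mid=0 hi=8
-6=-6: mid=1
-13<-6: swap(0,1), lo=1 mid=2 ⇒ [-13,-6,-1,-3,-2,-11,-4,-12,-5]
-1>-6: swap(2,8), hi=7 ⇒ [-13,-6,-5,-3,-2,-11,-4,-12,-1]
-5>-6: swap(2,7), hi=6 ⇒ [-13,-6,-12,-3,-2,-11,-4,-5,-1]
-12<-6: swap(1,2), lo=2 mid=3 ⇒ [-13,-12,-6,-3,-2,-11,-4,-5,-1]
-3>-6: swap(3,6), hi=5 ⇒ [-13,-12,-6,-4,-2,-11,-3,-5,-1]
-4>-6: swap(3,5), hi=4 ⇒ [-13,-12,-6,-11,-2,-4,-3,-5,-1]
-11<-6: swap(2,3), lo=3 mid=4 ⇒ [-13,-12,-11,-6,-2,-4,-3,-5,-1]
-2>-6: swap(4,4), hi=3 ⇒ [-13,-12,-11,-6,-2,-4,-3,-5,-1]
done. lo=3 hi=3; data=[-13,-12,-11,-6,-2,-4,-3,-5,-1]

(3, 3)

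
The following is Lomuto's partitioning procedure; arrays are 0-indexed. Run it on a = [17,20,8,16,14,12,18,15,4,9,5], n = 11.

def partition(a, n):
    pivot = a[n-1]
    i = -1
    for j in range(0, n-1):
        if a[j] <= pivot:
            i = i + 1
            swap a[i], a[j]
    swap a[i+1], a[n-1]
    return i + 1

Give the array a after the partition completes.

[4,5,8,16,14,12,18,15,17,9,20]

pivot = a[10] = 5; i = -1
j=0: a[0]=17 > 5 → no swap
j=1: a[1]=20 > 5 → no swap
j=2: a[2]=8 > 5 → no swap
j=3: a[3]=16 > 5 → no swap
j=4: a[4]=14 > 5 → no swap
j=5: a[5]=12 > 5 → no swap
j=6: a[6]=18 > 5 → no swap
j=7: a[7]=15 > 5 → no swap
j=8: a[8]=4 ≤ 5 → i=0, swap a[0],a[8] → [4,20,8,16,14,12,18,15,17,9,5]
j=9: a[9]=9 > 5 → no swap
final swap a[1],a[10] → [4,5,8,16,14,12,18,15,17,9,20]; return 1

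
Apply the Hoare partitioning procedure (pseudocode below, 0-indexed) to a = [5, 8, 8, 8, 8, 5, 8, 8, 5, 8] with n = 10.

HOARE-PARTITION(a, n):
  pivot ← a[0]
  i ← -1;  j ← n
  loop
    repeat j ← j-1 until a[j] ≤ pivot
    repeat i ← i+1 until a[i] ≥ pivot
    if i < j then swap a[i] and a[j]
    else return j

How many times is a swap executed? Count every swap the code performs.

pivot=5
j stops at 8 (5), i stops at 0 (5); swap ⇒ [5, 8, 8, 8, 8, 5, 8, 8, 5, 8]
j stops at 5 (5), i stops at 1 (8); swap ⇒ [5, 5, 8, 8, 8, 8, 8, 8, 5, 8]
j stops at 1, i stops at 2; i≥j ⇒ return 1. a=[5, 5, 8, 8, 8, 8, 8, 8, 5, 8]

2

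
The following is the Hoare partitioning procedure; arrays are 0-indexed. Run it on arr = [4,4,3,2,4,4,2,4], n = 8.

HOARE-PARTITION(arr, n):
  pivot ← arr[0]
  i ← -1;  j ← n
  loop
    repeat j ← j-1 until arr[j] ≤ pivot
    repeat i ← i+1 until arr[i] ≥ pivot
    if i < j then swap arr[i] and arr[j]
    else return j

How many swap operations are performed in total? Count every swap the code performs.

pivot=4
j stops at 7 (4), i stops at 0 (4); swap ⇒ [4,4,3,2,4,4,2,4]
j stops at 6 (2), i stops at 1 (4); swap ⇒ [4,2,3,2,4,4,4,4]
j stops at 5 (4), i stops at 4 (4); swap ⇒ [4,2,3,2,4,4,4,4]
j stops at 4, i stops at 5; i≥j ⇒ return 4. arr=[4,2,3,2,4,4,4,4]

3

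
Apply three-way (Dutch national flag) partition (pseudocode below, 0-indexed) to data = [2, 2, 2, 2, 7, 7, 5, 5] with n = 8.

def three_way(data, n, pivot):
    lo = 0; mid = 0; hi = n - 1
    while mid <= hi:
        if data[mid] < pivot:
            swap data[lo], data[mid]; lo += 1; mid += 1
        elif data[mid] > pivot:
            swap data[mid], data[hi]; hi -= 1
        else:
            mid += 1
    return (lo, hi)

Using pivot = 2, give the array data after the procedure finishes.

pivot = 2; lo=0, mid=0, hi=7
data[mid]=2=2: mid=1
data[mid]=2=2: mid=2
data[mid]=2=2: mid=3
data[mid]=2=2: mid=4
data[mid]=7>2: swap data[4],data[7]; hi=6 → [2, 2, 2, 2, 5, 7, 5, 7]
data[mid]=5>2: swap data[4],data[6]; hi=5 → [2, 2, 2, 2, 5, 7, 5, 7]
data[mid]=5>2: swap data[4],data[5]; hi=4 → [2, 2, 2, 2, 7, 5, 5, 7]
data[mid]=7>2: swap data[4],data[4]; hi=3 → [2, 2, 2, 2, 7, 5, 5, 7]
end: lo=0, hi=3; data = [2, 2, 2, 2, 7, 5, 5, 7]

[2, 2, 2, 2, 7, 5, 5, 7]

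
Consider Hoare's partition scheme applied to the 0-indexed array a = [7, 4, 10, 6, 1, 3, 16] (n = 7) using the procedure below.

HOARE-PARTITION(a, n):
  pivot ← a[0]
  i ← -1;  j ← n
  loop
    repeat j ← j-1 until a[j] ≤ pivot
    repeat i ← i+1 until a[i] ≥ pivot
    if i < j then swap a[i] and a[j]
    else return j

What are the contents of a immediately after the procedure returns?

pivot = a[0] = 7; i = -1, j = 7
j→5 (a[5]=3≤7), i→0 (a[0]=7≥7); i<j, swap → [3, 4, 10, 6, 1, 7, 16]
j→4 (a[4]=1≤7), i→2 (a[2]=10≥7); i<j, swap → [3, 4, 1, 6, 10, 7, 16]
j→3, i→4; i≥j, return j=3. a = [3, 4, 1, 6, 10, 7, 16]

[3, 4, 1, 6, 10, 7, 16]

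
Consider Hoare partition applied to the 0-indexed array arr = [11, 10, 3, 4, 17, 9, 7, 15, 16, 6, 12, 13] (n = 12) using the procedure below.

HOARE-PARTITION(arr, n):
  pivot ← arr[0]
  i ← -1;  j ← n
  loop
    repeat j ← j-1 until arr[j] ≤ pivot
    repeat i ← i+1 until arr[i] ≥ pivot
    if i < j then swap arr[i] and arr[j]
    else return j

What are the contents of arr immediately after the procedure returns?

pivot = arr[0] = 11; i = -1, j = 12
j→9 (arr[9]=6≤11), i→0 (arr[0]=11≥11); i<j, swap → [6, 10, 3, 4, 17, 9, 7, 15, 16, 11, 12, 13]
j→6 (arr[6]=7≤11), i→4 (arr[4]=17≥11); i<j, swap → [6, 10, 3, 4, 7, 9, 17, 15, 16, 11, 12, 13]
j→5, i→6; i≥j, return j=5. arr = [6, 10, 3, 4, 7, 9, 17, 15, 16, 11, 12, 13]

[6, 10, 3, 4, 7, 9, 17, 15, 16, 11, 12, 13]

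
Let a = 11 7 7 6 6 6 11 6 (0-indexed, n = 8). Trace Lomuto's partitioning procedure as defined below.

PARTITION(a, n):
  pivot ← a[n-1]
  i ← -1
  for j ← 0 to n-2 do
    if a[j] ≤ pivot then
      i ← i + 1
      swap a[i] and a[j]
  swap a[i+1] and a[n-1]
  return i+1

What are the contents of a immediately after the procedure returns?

pivot=6, i=-1
j=0: 11>6, skip
j=1: 7>6, skip
j=2: 7>6, skip
j=3: 6≤6, i=0, swap(0,3) ⇒ 6 7 7 11 6 6 11 6
j=4: 6≤6, i=1, swap(1,4) ⇒ 6 6 7 11 7 6 11 6
j=5: 6≤6, i=2, swap(2,5) ⇒ 6 6 6 11 7 7 11 6
j=6: 11>6, skip
swap(3,7) ⇒ 6 6 6 6 7 7 11 11; return 3

6 6 6 6 7 7 11 11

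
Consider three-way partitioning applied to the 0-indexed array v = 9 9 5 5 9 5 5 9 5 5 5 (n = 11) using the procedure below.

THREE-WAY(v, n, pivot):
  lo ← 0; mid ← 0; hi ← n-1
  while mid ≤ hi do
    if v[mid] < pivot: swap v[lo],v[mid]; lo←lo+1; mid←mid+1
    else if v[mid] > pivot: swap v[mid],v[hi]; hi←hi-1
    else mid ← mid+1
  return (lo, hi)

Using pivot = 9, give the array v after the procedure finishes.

5 5 5 5 5 5 5 9 9 9 9

lo=0 mid=0 hi=10
9=9: mid=1
9=9: mid=2
5<9: swap(0,2), lo=1 mid=3 ⇒ 5 9 9 5 9 5 5 9 5 5 5
5<9: swap(1,3), lo=2 mid=4 ⇒ 5 5 9 9 9 5 5 9 5 5 5
9=9: mid=5
5<9: swap(2,5), lo=3 mid=6 ⇒ 5 5 5 9 9 9 5 9 5 5 5
5<9: swap(3,6), lo=4 mid=7 ⇒ 5 5 5 5 9 9 9 9 5 5 5
9=9: mid=8
5<9: swap(4,8), lo=5 mid=9 ⇒ 5 5 5 5 5 9 9 9 9 5 5
5<9: swap(5,9), lo=6 mid=10 ⇒ 5 5 5 5 5 5 9 9 9 9 5
5<9: swap(6,10), lo=7 mid=11 ⇒ 5 5 5 5 5 5 5 9 9 9 9
done. lo=7 hi=10; v=5 5 5 5 5 5 5 9 9 9 9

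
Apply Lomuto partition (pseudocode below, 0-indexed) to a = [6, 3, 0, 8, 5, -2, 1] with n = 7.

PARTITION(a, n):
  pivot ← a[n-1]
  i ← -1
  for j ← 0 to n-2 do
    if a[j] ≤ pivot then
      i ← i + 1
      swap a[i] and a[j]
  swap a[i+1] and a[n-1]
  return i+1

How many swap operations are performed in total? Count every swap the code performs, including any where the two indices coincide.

3

pivot=1, i=-1
j=0: 6>1, skip
j=1: 3>1, skip
j=2: 0≤1, i=0, swap(0,2) ⇒ [0, 3, 6, 8, 5, -2, 1]
j=3: 8>1, skip
j=4: 5>1, skip
j=5: -2≤1, i=1, swap(1,5) ⇒ [0, -2, 6, 8, 5, 3, 1]
swap(2,6) ⇒ [0, -2, 1, 8, 5, 3, 6]; return 2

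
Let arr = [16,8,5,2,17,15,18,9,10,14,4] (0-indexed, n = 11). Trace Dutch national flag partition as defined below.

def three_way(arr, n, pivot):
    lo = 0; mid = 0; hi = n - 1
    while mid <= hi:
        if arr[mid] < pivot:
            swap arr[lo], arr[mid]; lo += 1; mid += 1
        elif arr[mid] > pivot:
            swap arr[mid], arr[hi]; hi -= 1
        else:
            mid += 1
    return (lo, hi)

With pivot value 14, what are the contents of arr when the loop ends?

[4,8,5,2,10,9,14,18,15,17,16]

pivot = 14; lo=0, mid=0, hi=10
arr[mid]=16>14: swap arr[0],arr[10]; hi=9 → [4,8,5,2,17,15,18,9,10,14,16]
arr[mid]=4<14: swap arr[0],arr[0]; lo=1,mid=1 → [4,8,5,2,17,15,18,9,10,14,16]
arr[mid]=8<14: swap arr[1],arr[1]; lo=2,mid=2 → [4,8,5,2,17,15,18,9,10,14,16]
arr[mid]=5<14: swap arr[2],arr[2]; lo=3,mid=3 → [4,8,5,2,17,15,18,9,10,14,16]
arr[mid]=2<14: swap arr[3],arr[3]; lo=4,mid=4 → [4,8,5,2,17,15,18,9,10,14,16]
arr[mid]=17>14: swap arr[4],arr[9]; hi=8 → [4,8,5,2,14,15,18,9,10,17,16]
arr[mid]=14=14: mid=5
arr[mid]=15>14: swap arr[5],arr[8]; hi=7 → [4,8,5,2,14,10,18,9,15,17,16]
arr[mid]=10<14: swap arr[4],arr[5]; lo=5,mid=6 → [4,8,5,2,10,14,18,9,15,17,16]
arr[mid]=18>14: swap arr[6],arr[7]; hi=6 → [4,8,5,2,10,14,9,18,15,17,16]
arr[mid]=9<14: swap arr[5],arr[6]; lo=6,mid=7 → [4,8,5,2,10,9,14,18,15,17,16]
end: lo=6, hi=6; arr = [4,8,5,2,10,9,14,18,15,17,16]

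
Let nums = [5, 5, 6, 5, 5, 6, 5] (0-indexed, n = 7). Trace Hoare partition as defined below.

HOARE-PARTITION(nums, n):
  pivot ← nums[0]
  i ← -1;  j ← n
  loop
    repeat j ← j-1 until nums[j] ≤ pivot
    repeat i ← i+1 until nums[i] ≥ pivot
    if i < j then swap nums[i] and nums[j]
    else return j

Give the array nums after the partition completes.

[5, 5, 5, 6, 5, 6, 5]

pivot = nums[0] = 5; i = -1, j = 7
j→6 (nums[6]=5≤5), i→0 (nums[0]=5≥5); i<j, swap → [5, 5, 6, 5, 5, 6, 5]
j→4 (nums[4]=5≤5), i→1 (nums[1]=5≥5); i<j, swap → [5, 5, 6, 5, 5, 6, 5]
j→3 (nums[3]=5≤5), i→2 (nums[2]=6≥5); i<j, swap → [5, 5, 5, 6, 5, 6, 5]
j→2, i→3; i≥j, return j=2. nums = [5, 5, 5, 6, 5, 6, 5]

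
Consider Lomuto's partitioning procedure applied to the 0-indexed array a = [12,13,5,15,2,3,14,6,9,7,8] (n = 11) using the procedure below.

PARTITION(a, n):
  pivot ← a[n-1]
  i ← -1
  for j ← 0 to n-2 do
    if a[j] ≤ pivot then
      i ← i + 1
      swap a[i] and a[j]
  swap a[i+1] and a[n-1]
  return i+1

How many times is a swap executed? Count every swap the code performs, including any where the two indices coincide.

6

pivot = a[10] = 8; i = -1
j=0: a[0]=12 > 8 → no swap
j=1: a[1]=13 > 8 → no swap
j=2: a[2]=5 ≤ 8 → i=0, swap a[0],a[2] → [5,13,12,15,2,3,14,6,9,7,8]
j=3: a[3]=15 > 8 → no swap
j=4: a[4]=2 ≤ 8 → i=1, swap a[1],a[4] → [5,2,12,15,13,3,14,6,9,7,8]
j=5: a[5]=3 ≤ 8 → i=2, swap a[2],a[5] → [5,2,3,15,13,12,14,6,9,7,8]
j=6: a[6]=14 > 8 → no swap
j=7: a[7]=6 ≤ 8 → i=3, swap a[3],a[7] → [5,2,3,6,13,12,14,15,9,7,8]
j=8: a[8]=9 > 8 → no swap
j=9: a[9]=7 ≤ 8 → i=4, swap a[4],a[9] → [5,2,3,6,7,12,14,15,9,13,8]
final swap a[5],a[10] → [5,2,3,6,7,8,14,15,9,13,12]; return 5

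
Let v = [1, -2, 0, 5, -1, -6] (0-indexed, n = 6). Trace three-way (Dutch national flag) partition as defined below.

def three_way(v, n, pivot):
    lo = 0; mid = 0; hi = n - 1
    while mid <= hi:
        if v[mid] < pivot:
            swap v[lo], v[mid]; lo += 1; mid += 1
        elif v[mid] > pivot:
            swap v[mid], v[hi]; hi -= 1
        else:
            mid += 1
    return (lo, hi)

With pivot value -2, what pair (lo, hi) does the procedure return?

(1, 1)

lo=0 mid=0 hi=5
1>-2: swap(0,5), hi=4 ⇒ [-6, -2, 0, 5, -1, 1]
-6<-2: swap(0,0), lo=1 mid=1 ⇒ [-6, -2, 0, 5, -1, 1]
-2=-2: mid=2
0>-2: swap(2,4), hi=3 ⇒ [-6, -2, -1, 5, 0, 1]
-1>-2: swap(2,3), hi=2 ⇒ [-6, -2, 5, -1, 0, 1]
5>-2: swap(2,2), hi=1 ⇒ [-6, -2, 5, -1, 0, 1]
done. lo=1 hi=1; v=[-6, -2, 5, -1, 0, 1]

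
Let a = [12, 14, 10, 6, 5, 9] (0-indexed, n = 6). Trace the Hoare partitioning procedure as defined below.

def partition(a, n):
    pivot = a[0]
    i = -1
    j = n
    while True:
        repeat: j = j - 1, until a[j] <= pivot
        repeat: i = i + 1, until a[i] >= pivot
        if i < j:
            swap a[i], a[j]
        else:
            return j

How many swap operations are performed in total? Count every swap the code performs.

2

pivot = a[0] = 12; i = -1, j = 6
j→5 (a[5]=9≤12), i→0 (a[0]=12≥12); i<j, swap → [9, 14, 10, 6, 5, 12]
j→4 (a[4]=5≤12), i→1 (a[1]=14≥12); i<j, swap → [9, 5, 10, 6, 14, 12]
j→3, i→4; i≥j, return j=3. a = [9, 5, 10, 6, 14, 12]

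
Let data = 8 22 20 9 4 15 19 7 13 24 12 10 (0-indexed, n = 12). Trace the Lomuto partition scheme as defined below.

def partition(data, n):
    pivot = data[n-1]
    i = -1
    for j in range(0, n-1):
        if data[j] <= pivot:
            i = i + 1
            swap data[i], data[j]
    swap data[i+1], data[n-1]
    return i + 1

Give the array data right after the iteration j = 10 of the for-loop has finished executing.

pivot = data[11] = 10; i = -1
j=0: data[0]=8 ≤ 10 → i=0, swap data[0],data[0] (no change) → 8 22 20 9 4 15 19 7 13 24 12 10
j=1: data[1]=22 > 10 → no swap
j=2: data[2]=20 > 10 → no swap
j=3: data[3]=9 ≤ 10 → i=1, swap data[1],data[3] → 8 9 20 22 4 15 19 7 13 24 12 10
j=4: data[4]=4 ≤ 10 → i=2, swap data[2],data[4] → 8 9 4 22 20 15 19 7 13 24 12 10
j=5: data[5]=15 > 10 → no swap
j=6: data[6]=19 > 10 → no swap
j=7: data[7]=7 ≤ 10 → i=3, swap data[3],data[7] → 8 9 4 7 20 15 19 22 13 24 12 10
j=8: data[8]=13 > 10 → no swap
j=9: data[9]=24 > 10 → no swap
j=10: data[10]=12 > 10 → no swap
(after j=10) data = 8 9 4 7 20 15 19 22 13 24 12 10

8 9 4 7 20 15 19 22 13 24 12 10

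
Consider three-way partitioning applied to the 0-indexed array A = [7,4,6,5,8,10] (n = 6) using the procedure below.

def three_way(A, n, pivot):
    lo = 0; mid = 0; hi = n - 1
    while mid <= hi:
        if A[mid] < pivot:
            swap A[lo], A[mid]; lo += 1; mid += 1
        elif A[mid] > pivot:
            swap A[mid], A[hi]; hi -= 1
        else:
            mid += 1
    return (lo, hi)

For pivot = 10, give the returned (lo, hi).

(5, 5)

pivot = 10; lo=0, mid=0, hi=5
A[mid]=7<10: swap A[0],A[0]; lo=1,mid=1 → [7,4,6,5,8,10]
A[mid]=4<10: swap A[1],A[1]; lo=2,mid=2 → [7,4,6,5,8,10]
A[mid]=6<10: swap A[2],A[2]; lo=3,mid=3 → [7,4,6,5,8,10]
A[mid]=5<10: swap A[3],A[3]; lo=4,mid=4 → [7,4,6,5,8,10]
A[mid]=8<10: swap A[4],A[4]; lo=5,mid=5 → [7,4,6,5,8,10]
A[mid]=10=10: mid=6
end: lo=5, hi=5; A = [7,4,6,5,8,10]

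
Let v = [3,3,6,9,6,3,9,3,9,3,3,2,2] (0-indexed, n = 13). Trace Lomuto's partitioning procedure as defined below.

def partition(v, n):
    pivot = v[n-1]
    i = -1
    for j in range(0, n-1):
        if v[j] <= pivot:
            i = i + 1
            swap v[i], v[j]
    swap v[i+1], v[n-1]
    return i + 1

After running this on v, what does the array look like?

[2,2,6,9,6,3,9,3,9,3,3,3,3]

pivot = v[12] = 2; i = -1
j=0: v[0]=3 > 2 → no swap
j=1: v[1]=3 > 2 → no swap
j=2: v[2]=6 > 2 → no swap
j=3: v[3]=9 > 2 → no swap
j=4: v[4]=6 > 2 → no swap
j=5: v[5]=3 > 2 → no swap
j=6: v[6]=9 > 2 → no swap
j=7: v[7]=3 > 2 → no swap
j=8: v[8]=9 > 2 → no swap
j=9: v[9]=3 > 2 → no swap
j=10: v[10]=3 > 2 → no swap
j=11: v[11]=2 ≤ 2 → i=0, swap v[0],v[11] → [2,3,6,9,6,3,9,3,9,3,3,3,2]
final swap v[1],v[12] → [2,2,6,9,6,3,9,3,9,3,3,3,3]; return 1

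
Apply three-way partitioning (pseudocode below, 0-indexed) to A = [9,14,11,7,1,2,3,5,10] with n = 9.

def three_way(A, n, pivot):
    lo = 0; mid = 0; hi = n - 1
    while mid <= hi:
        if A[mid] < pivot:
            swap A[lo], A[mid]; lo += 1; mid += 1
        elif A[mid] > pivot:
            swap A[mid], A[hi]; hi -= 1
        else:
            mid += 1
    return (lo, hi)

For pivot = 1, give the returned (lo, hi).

(0, 0)

lo=0 mid=0 hi=8
9>1: swap(0,8), hi=7 ⇒ [10,14,11,7,1,2,3,5,9]
10>1: swap(0,7), hi=6 ⇒ [5,14,11,7,1,2,3,10,9]
5>1: swap(0,6), hi=5 ⇒ [3,14,11,7,1,2,5,10,9]
3>1: swap(0,5), hi=4 ⇒ [2,14,11,7,1,3,5,10,9]
2>1: swap(0,4), hi=3 ⇒ [1,14,11,7,2,3,5,10,9]
1=1: mid=1
14>1: swap(1,3), hi=2 ⇒ [1,7,11,14,2,3,5,10,9]
7>1: swap(1,2), hi=1 ⇒ [1,11,7,14,2,3,5,10,9]
11>1: swap(1,1), hi=0 ⇒ [1,11,7,14,2,3,5,10,9]
done. lo=0 hi=0; A=[1,11,7,14,2,3,5,10,9]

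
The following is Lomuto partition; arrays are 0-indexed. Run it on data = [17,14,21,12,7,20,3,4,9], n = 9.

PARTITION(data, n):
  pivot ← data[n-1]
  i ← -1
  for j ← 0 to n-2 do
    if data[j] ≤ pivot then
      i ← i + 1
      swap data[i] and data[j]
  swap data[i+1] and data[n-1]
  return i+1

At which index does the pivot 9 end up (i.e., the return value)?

3

pivot = data[8] = 9; i = -1
j=0: data[0]=17 > 9 → no swap
j=1: data[1]=14 > 9 → no swap
j=2: data[2]=21 > 9 → no swap
j=3: data[3]=12 > 9 → no swap
j=4: data[4]=7 ≤ 9 → i=0, swap data[0],data[4] → [7,14,21,12,17,20,3,4,9]
j=5: data[5]=20 > 9 → no swap
j=6: data[6]=3 ≤ 9 → i=1, swap data[1],data[6] → [7,3,21,12,17,20,14,4,9]
j=7: data[7]=4 ≤ 9 → i=2, swap data[2],data[7] → [7,3,4,12,17,20,14,21,9]
final swap data[3],data[8] → [7,3,4,9,17,20,14,21,12]; return 3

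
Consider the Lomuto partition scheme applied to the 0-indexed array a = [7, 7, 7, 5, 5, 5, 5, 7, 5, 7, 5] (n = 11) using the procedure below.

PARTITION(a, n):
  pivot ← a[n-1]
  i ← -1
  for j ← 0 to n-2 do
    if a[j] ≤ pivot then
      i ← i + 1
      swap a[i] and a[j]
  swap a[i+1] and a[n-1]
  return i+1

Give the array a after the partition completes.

[5, 5, 5, 5, 5, 5, 7, 7, 7, 7, 7]

pivot=5, i=-1
j=0: 7>5, skip
j=1: 7>5, skip
j=2: 7>5, skip
j=3: 5≤5, i=0, swap(0,3) ⇒ [5, 7, 7, 7, 5, 5, 5, 7, 5, 7, 5]
j=4: 5≤5, i=1, swap(1,4) ⇒ [5, 5, 7, 7, 7, 5, 5, 7, 5, 7, 5]
j=5: 5≤5, i=2, swap(2,5) ⇒ [5, 5, 5, 7, 7, 7, 5, 7, 5, 7, 5]
j=6: 5≤5, i=3, swap(3,6) ⇒ [5, 5, 5, 5, 7, 7, 7, 7, 5, 7, 5]
j=7: 7>5, skip
j=8: 5≤5, i=4, swap(4,8) ⇒ [5, 5, 5, 5, 5, 7, 7, 7, 7, 7, 5]
j=9: 7>5, skip
swap(5,10) ⇒ [5, 5, 5, 5, 5, 5, 7, 7, 7, 7, 7]; return 5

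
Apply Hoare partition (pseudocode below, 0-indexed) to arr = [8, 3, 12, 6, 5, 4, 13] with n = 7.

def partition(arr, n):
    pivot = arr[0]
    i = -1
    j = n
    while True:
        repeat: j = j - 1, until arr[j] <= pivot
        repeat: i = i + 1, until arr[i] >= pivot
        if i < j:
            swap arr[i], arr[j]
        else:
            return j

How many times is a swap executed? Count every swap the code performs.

pivot = arr[0] = 8; i = -1, j = 7
j→5 (arr[5]=4≤8), i→0 (arr[0]=8≥8); i<j, swap → [4, 3, 12, 6, 5, 8, 13]
j→4 (arr[4]=5≤8), i→2 (arr[2]=12≥8); i<j, swap → [4, 3, 5, 6, 12, 8, 13]
j→3, i→4; i≥j, return j=3. arr = [4, 3, 5, 6, 12, 8, 13]

2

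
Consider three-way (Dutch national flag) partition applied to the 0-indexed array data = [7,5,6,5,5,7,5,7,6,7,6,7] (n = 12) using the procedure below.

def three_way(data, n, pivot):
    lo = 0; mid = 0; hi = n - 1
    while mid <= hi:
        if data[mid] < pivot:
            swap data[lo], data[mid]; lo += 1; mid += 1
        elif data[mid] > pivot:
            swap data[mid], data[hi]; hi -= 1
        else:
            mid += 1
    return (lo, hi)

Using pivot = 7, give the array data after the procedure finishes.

[5,6,5,5,5,6,6,7,7,7,7,7]

pivot = 7; lo=0, mid=0, hi=11
data[mid]=7=7: mid=1
data[mid]=5<7: swap data[0],data[1]; lo=1,mid=2 → [5,7,6,5,5,7,5,7,6,7,6,7]
data[mid]=6<7: swap data[1],data[2]; lo=2,mid=3 → [5,6,7,5,5,7,5,7,6,7,6,7]
data[mid]=5<7: swap data[2],data[3]; lo=3,mid=4 → [5,6,5,7,5,7,5,7,6,7,6,7]
data[mid]=5<7: swap data[3],data[4]; lo=4,mid=5 → [5,6,5,5,7,7,5,7,6,7,6,7]
data[mid]=7=7: mid=6
data[mid]=5<7: swap data[4],data[6]; lo=5,mid=7 → [5,6,5,5,5,7,7,7,6,7,6,7]
data[mid]=7=7: mid=8
data[mid]=6<7: swap data[5],data[8]; lo=6,mid=9 → [5,6,5,5,5,6,7,7,7,7,6,7]
data[mid]=7=7: mid=10
data[mid]=6<7: swap data[6],data[10]; lo=7,mid=11 → [5,6,5,5,5,6,6,7,7,7,7,7]
data[mid]=7=7: mid=12
end: lo=7, hi=11; data = [5,6,5,5,5,6,6,7,7,7,7,7]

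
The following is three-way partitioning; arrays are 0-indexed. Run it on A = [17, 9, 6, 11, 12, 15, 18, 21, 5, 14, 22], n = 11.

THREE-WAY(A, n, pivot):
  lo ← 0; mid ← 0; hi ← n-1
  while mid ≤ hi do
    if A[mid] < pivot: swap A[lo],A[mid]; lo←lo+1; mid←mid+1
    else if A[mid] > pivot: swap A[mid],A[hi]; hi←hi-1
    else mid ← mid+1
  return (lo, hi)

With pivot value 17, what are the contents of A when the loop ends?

lo=0 mid=0 hi=10
17=17: mid=1
9<17: swap(0,1), lo=1 mid=2 ⇒ [9, 17, 6, 11, 12, 15, 18, 21, 5, 14, 22]
6<17: swap(1,2), lo=2 mid=3 ⇒ [9, 6, 17, 11, 12, 15, 18, 21, 5, 14, 22]
11<17: swap(2,3), lo=3 mid=4 ⇒ [9, 6, 11, 17, 12, 15, 18, 21, 5, 14, 22]
12<17: swap(3,4), lo=4 mid=5 ⇒ [9, 6, 11, 12, 17, 15, 18, 21, 5, 14, 22]
15<17: swap(4,5), lo=5 mid=6 ⇒ [9, 6, 11, 12, 15, 17, 18, 21, 5, 14, 22]
18>17: swap(6,10), hi=9 ⇒ [9, 6, 11, 12, 15, 17, 22, 21, 5, 14, 18]
22>17: swap(6,9), hi=8 ⇒ [9, 6, 11, 12, 15, 17, 14, 21, 5, 22, 18]
14<17: swap(5,6), lo=6 mid=7 ⇒ [9, 6, 11, 12, 15, 14, 17, 21, 5, 22, 18]
21>17: swap(7,8), hi=7 ⇒ [9, 6, 11, 12, 15, 14, 17, 5, 21, 22, 18]
5<17: swap(6,7), lo=7 mid=8 ⇒ [9, 6, 11, 12, 15, 14, 5, 17, 21, 22, 18]
done. lo=7 hi=7; A=[9, 6, 11, 12, 15, 14, 5, 17, 21, 22, 18]

[9, 6, 11, 12, 15, 14, 5, 17, 21, 22, 18]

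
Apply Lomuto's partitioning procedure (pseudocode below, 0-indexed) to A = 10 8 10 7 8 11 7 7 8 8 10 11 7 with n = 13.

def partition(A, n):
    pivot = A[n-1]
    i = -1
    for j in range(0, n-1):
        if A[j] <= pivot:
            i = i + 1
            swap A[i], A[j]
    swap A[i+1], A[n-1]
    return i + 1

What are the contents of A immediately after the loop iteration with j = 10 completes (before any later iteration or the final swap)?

pivot=7, i=-1
j=0: 10>7, skip
j=1: 8>7, skip
j=2: 10>7, skip
j=3: 7≤7, i=0, swap(0,3) ⇒ 7 8 10 10 8 11 7 7 8 8 10 11 7
j=4: 8>7, skip
j=5: 11>7, skip
j=6: 7≤7, i=1, swap(1,6) ⇒ 7 7 10 10 8 11 8 7 8 8 10 11 7
j=7: 7≤7, i=2, swap(2,7) ⇒ 7 7 7 10 8 11 8 10 8 8 10 11 7
j=8: 8>7, skip
j=9: 8>7, skip
j=10: 10>7, skip
(after j=10) A = 7 7 7 10 8 11 8 10 8 8 10 11 7

7 7 7 10 8 11 8 10 8 8 10 11 7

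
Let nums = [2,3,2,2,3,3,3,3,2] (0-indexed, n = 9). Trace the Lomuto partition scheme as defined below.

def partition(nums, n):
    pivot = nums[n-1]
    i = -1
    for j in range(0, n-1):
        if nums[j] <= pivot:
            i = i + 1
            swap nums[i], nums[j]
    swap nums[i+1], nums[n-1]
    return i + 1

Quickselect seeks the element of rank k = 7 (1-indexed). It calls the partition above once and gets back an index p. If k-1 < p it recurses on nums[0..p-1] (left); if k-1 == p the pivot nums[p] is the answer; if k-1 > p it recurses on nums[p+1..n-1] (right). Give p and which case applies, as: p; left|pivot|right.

3; right

pivot=2, i=-1
j=0: 2≤2, i=0, swap(0,0) ⇒ [2,3,2,2,3,3,3,3,2]
j=1: 3>2, skip
j=2: 2≤2, i=1, swap(1,2) ⇒ [2,2,3,2,3,3,3,3,2]
j=3: 2≤2, i=2, swap(2,3) ⇒ [2,2,2,3,3,3,3,3,2]
j=4: 3>2, skip
j=5: 3>2, skip
j=6: 3>2, skip
j=7: 3>2, skip
swap(3,8) ⇒ [2,2,2,2,3,3,3,3,3]; return 3
p = 3; k-1 = 6 > 3 ⇒ right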